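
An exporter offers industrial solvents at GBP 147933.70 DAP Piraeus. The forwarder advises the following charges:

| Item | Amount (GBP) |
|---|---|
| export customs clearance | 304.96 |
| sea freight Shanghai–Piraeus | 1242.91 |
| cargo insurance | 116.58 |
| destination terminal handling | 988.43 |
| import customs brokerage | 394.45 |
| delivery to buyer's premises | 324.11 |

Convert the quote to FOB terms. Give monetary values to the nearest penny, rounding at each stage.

Not relevant to the conversion: export clearance — on the seller under both DAP and FOB; already in the DAP price and stays in the FOB price. brokerage — on the buyer under both terms; not part of either seller's price.
From DAP to FOB, the seller no longer bears: freight, insurance, destination terminal, delivery.
FOB price = 147933.70 − 1242.91 − 116.58 − 988.43 − 324.11 = 145261.67

FOB price: GBP 145261.67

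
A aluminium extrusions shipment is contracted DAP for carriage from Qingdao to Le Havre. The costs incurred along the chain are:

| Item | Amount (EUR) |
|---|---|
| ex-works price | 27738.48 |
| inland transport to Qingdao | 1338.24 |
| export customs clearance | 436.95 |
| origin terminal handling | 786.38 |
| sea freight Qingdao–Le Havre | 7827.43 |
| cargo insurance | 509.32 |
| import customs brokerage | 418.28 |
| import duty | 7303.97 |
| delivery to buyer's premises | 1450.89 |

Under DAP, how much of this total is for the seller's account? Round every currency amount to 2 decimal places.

DAP: the seller bears all costs to the named destination except import duty and clearance.
Seller's account: goods 27738.48 + inland to port 1338.24 + export clearance 436.95 + origin terminal 786.38 + freight 7827.43 + insurance 509.32 + delivery 1450.89 = 40087.69
Buyer's account: brokerage 418.28 + duty 7303.97 = 7722.25

Seller's account: EUR 40087.69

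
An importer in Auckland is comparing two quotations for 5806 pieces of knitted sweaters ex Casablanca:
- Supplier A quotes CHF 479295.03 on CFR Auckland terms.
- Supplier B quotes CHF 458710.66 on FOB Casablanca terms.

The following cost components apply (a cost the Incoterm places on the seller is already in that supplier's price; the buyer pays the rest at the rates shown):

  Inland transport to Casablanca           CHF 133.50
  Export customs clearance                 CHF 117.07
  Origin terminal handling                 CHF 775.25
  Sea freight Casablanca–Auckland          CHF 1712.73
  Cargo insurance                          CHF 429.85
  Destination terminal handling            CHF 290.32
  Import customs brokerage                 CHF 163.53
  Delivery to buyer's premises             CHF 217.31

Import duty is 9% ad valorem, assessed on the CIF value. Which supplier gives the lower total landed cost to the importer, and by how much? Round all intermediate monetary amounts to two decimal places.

Supplier B is cheaper by CHF 20570.09

Supplier A (CFR):
CIF value = CFR price + insurance = 479295.03 + 429.85 = 479724.88
Import duty = 479724.88 × 9% = 43175.24
Buyer bears (A): 429.85 + 290.32 + 163.53 + 217.31 = 1101.01
Landed cost (A) = invoice 479295.03 + 1101.01 + duty 43175.24 = 523571.28
Supplier B (FOB):
CIF value = FOB price + freight + insurance = 458710.66 + 1712.73 + 429.85 = 460853.24
Import duty = 460853.24 × 9% = 41476.79
Buyer bears (B): 1712.73 + 429.85 + 290.32 + 163.53 + 217.31 = 2813.74
Landed cost (B) = invoice 458710.66 + 2813.74 + duty 41476.79 = 503001.19
Difference = |523571.28 − 503001.19| = 20570.09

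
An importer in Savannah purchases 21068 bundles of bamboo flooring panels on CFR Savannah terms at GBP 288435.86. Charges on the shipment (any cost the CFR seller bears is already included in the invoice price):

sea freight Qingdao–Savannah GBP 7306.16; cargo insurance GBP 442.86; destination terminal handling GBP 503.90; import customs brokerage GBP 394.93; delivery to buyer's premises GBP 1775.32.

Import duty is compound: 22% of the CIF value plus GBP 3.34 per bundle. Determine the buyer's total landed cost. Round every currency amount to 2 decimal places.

CFR: the seller pays costs through ocean freight to the destination port, but not insurance.
Already in the invoice (seller's account under CFR): freight — exclude.
CIF value = CFR price + insurance = 288435.86 + 442.86 = 288878.72
Ad valorem component: 288878.72 × 22% = 63553.32
Specific component: 21068 × 3.34 = 70367.12
Import duty = 63553.32 + 70367.12 = 133920.44
Buyer bears: insurance 442.86 + destination terminal 503.90 + brokerage 394.93 + delivery 1775.32 + duty 133920.44 = 137037.45
Landed cost = invoice 288435.86 + 137037.45 = 425473.31

Total landed cost: GBP 425473.31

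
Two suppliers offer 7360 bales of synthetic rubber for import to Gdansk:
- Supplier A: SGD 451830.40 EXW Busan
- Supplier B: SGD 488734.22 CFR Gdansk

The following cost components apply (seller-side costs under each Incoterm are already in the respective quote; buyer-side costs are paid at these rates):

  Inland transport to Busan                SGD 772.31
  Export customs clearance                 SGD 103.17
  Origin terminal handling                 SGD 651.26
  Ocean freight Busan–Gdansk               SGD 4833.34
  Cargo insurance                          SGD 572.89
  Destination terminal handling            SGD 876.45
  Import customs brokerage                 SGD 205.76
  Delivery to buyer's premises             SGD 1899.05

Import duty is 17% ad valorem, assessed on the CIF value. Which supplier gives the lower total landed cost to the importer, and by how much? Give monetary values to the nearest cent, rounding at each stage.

Supplier A is cheaper by SGD 35736.18

Supplier A (EXW):
CIF value = EXW price + inland to port + export clearance + origin terminal + freight + insurance = 451830.40 + 772.31 + 103.17 + 651.26 + 4833.34 + 572.89 = 458763.37
Import duty = 458763.37 × 17% = 77989.77
Buyer bears (A): 772.31 + 103.17 + 651.26 + 4833.34 + 572.89 + 876.45 + 205.76 + 1899.05 = 9914.23
Landed cost (A) = invoice 451830.40 + 9914.23 + duty 77989.77 = 539734.40
Supplier B (CFR):
CIF value = CFR price + insurance = 488734.22 + 572.89 = 489307.11
Import duty = 489307.11 × 17% = 83182.21
Buyer bears (B): 572.89 + 876.45 + 205.76 + 1899.05 = 3554.15
Landed cost (B) = invoice 488734.22 + 3554.15 + duty 83182.21 = 575470.58
Difference = |539734.40 − 575470.58| = 35736.18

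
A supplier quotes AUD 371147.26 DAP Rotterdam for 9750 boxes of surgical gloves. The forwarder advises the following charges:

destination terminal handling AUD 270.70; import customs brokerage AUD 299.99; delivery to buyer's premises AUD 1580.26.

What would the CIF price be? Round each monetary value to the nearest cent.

CIF price: AUD 369296.30

Not relevant to the conversion: brokerage — on the buyer under both terms; not part of either seller's price.
From DAP to CIF, the seller no longer bears: destination terminal, delivery.
CIF price = 371147.26 − 270.70 − 1580.26 = 369296.30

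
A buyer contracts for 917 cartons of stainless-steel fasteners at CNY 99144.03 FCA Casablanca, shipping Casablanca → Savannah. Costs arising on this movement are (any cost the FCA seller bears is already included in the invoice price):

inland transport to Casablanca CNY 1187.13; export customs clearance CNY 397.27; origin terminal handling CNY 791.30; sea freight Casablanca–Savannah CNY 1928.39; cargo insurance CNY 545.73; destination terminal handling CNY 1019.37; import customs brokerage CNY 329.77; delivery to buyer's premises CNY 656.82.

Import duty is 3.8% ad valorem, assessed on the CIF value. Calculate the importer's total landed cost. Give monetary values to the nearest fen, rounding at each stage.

FCA: the seller delivers export-cleared goods to the carrier; the buyer bears costs from that point.
Already in the invoice (seller's account under FCA): inland to port, export clearance — exclude.
CIF value = FCA price + origin terminal + freight + insurance = 99144.03 + 791.30 + 1928.39 + 545.73 = 102409.45
Import duty = 102409.45 × 3.8% = 3891.56
Buyer bears: origin terminal 791.30 + freight 1928.39 + insurance 545.73 + destination terminal 1019.37 + brokerage 329.77 + delivery 656.82 + duty 3891.56 = 9162.94
Landed cost = invoice 99144.03 + 9162.94 = 108306.97

Total landed cost: CNY 108306.97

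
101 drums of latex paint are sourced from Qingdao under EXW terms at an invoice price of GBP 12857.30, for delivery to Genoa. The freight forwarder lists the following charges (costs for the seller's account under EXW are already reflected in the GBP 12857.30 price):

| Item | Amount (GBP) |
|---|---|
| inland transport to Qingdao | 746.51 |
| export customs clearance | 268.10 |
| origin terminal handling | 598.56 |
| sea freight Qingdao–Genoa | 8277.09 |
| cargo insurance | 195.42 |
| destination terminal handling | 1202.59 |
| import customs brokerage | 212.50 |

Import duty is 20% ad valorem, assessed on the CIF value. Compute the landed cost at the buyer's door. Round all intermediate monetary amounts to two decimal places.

EXW: the seller makes goods available at their premises; the buyer bears all onward costs.
CIF value = EXW price + inland to port + export clearance + origin terminal + freight + insurance = 12857.30 + 746.51 + 268.10 + 598.56 + 8277.09 + 195.42 = 22942.98
Import duty = 22942.98 × 20% = 4588.60
Buyer bears: inland to port 746.51 + export clearance 268.10 + origin terminal 598.56 + freight 8277.09 + insurance 195.42 + destination terminal 1202.59 + brokerage 212.50 + duty 4588.60 = 16089.37
Landed cost = invoice 12857.30 + 16089.37 = 28946.67

Total landed cost: GBP 28946.67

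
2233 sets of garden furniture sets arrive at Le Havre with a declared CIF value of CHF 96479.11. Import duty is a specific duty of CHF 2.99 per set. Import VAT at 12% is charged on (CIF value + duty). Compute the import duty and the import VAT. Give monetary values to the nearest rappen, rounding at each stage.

Import duty: CHF 6676.67; import VAT: CHF 12378.69

Import duty = 2233 × 2.99 = 6676.67
VAT base = CIF + duty = 96479.11 + 6676.67 = 103155.78
Import VAT = 103155.78 × 12% = 12378.69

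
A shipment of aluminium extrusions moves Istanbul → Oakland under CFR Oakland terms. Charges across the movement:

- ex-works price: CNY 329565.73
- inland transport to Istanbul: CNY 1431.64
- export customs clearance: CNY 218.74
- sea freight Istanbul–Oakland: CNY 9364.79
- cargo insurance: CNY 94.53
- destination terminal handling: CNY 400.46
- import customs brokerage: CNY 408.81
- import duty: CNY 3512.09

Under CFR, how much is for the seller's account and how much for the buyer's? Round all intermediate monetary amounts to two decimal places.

Seller: CNY 340580.90; buyer: CNY 4415.89

CFR: the seller pays costs through ocean freight to the destination port, but not insurance.
Seller's account: goods 329565.73 + inland to port 1431.64 + export clearance 218.74 + freight 9364.79 = 340580.90
Buyer's account: insurance 94.53 + destination terminal 400.46 + brokerage 408.81 + duty 3512.09 = 4415.89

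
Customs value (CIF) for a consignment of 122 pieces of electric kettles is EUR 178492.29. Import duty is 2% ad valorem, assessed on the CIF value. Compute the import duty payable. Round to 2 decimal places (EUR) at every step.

Import duty = 178492.29 × 2% = 3569.85

Import duty: EUR 3569.85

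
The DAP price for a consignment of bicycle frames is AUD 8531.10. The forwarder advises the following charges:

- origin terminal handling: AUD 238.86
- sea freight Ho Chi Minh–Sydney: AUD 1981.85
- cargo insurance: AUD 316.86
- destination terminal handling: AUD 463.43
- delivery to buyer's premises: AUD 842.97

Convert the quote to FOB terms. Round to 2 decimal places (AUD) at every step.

FOB price: AUD 4925.99

Not relevant to the conversion: origin terminal — on the seller under both DAP and FOB; already in the DAP price and stays in the FOB price.
From DAP to FOB, the seller no longer bears: freight, insurance, destination terminal, delivery.
FOB price = 8531.10 − 1981.85 − 316.86 − 463.43 − 842.97 = 4925.99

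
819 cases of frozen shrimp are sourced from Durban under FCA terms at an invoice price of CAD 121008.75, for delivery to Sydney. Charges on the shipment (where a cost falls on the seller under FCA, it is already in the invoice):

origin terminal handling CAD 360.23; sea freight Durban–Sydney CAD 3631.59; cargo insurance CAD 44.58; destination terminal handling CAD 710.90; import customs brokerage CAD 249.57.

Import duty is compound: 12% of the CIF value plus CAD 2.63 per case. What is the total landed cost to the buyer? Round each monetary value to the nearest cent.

Total landed cost: CAD 143165.01

FCA: the seller delivers export-cleared goods to the carrier; the buyer bears costs from that point.
CIF value = FCA price + origin terminal + freight + insurance = 121008.75 + 360.23 + 3631.59 + 44.58 = 125045.15
Ad valorem component: 125045.15 × 12% = 15005.42
Specific component: 819 × 2.63 = 2153.97
Import duty = 15005.42 + 2153.97 = 17159.39
Buyer bears: origin terminal 360.23 + freight 3631.59 + insurance 44.58 + destination terminal 710.90 + brokerage 249.57 + duty 17159.39 = 22156.26
Landed cost = invoice 121008.75 + 22156.26 = 143165.01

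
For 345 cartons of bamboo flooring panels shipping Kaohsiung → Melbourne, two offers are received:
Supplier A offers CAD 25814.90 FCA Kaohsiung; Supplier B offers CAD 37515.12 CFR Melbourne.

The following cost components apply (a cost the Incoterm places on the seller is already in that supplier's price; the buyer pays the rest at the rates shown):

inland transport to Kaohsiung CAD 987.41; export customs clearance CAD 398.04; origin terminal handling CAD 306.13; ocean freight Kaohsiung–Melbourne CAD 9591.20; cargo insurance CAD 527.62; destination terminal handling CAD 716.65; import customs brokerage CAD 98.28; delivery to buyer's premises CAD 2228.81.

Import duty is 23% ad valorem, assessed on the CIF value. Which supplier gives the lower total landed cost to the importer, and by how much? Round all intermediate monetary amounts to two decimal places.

Supplier A is cheaper by CAD 2217.55

Supplier A (FCA):
CIF value = FCA price + origin terminal + freight + insurance = 25814.90 + 306.13 + 9591.20 + 527.62 = 36239.85
Import duty = 36239.85 × 23% = 8335.17
Buyer bears (A): 306.13 + 9591.20 + 527.62 + 716.65 + 98.28 + 2228.81 = 13468.69
Landed cost (A) = invoice 25814.90 + 13468.69 + duty 8335.17 = 47618.76
Supplier B (CFR):
CIF value = CFR price + insurance = 37515.12 + 527.62 = 38042.74
Import duty = 38042.74 × 23% = 8749.83
Buyer bears (B): 527.62 + 716.65 + 98.28 + 2228.81 = 3571.36
Landed cost (B) = invoice 37515.12 + 3571.36 + duty 8749.83 = 49836.31
Difference = |47618.76 − 49836.31| = 2217.55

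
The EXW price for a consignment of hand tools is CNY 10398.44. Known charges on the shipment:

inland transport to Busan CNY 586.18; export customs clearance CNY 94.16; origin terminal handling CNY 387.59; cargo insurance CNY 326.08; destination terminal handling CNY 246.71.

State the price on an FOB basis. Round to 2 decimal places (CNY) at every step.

Not relevant to the conversion: destination terminal, insurance — on the buyer under both terms; not part of either seller's price.
From EXW to FOB, the seller additionally bears: inland to port, export clearance, origin terminal.
FOB price = 10398.44 + 586.18 + 94.16 + 387.59 = 11466.37

FOB price: CNY 11466.37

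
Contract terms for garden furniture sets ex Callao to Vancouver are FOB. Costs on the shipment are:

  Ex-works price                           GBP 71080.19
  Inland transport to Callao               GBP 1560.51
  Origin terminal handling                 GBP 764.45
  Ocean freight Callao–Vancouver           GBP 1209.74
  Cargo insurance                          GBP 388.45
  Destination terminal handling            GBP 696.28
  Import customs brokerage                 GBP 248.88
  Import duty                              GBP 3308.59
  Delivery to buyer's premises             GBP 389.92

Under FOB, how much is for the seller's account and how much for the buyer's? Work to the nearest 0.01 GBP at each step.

FOB: the seller bears costs until goods are on board at the origin port; the buyer bears freight, insurance and all costs thereafter.
Seller's account: goods 71080.19 + inland to port 1560.51 + origin terminal 764.45 = 73405.15
Buyer's account: freight 1209.74 + insurance 388.45 + destination terminal 696.28 + brokerage 248.88 + duty 3308.59 + delivery 389.92 = 6241.86

Seller: GBP 73405.15; buyer: GBP 6241.86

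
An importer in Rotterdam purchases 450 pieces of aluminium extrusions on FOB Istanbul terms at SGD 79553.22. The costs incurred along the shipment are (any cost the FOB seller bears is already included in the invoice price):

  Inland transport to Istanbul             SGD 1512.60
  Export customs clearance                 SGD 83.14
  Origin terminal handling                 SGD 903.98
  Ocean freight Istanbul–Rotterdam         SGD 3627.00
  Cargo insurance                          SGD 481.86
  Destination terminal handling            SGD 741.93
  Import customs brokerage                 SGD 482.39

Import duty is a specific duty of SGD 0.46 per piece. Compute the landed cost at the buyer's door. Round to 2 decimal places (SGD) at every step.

FOB: the seller bears costs until goods are on board at the origin port; the buyer bears freight, insurance and all costs thereafter.
Already in the invoice (seller's account under FOB): inland to port, export clearance, origin terminal — exclude.
CIF value = FOB price + freight + insurance = 79553.22 + 3627.00 + 481.86 = 83662.08
Import duty = 450 × 0.46 = 207.00
Buyer bears: freight 3627.00 + insurance 481.86 + destination terminal 741.93 + brokerage 482.39 + duty 207.00 = 5540.18
Landed cost = invoice 79553.22 + 5540.18 = 85093.40

Total landed cost: SGD 85093.40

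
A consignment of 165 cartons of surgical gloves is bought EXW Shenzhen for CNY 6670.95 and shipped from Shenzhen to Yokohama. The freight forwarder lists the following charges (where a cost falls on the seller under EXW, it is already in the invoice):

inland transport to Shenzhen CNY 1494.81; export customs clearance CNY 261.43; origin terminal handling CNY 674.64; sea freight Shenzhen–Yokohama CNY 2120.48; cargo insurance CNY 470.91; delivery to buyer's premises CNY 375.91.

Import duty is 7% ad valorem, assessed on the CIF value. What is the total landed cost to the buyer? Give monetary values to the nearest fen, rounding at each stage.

Total landed cost: CNY 12887.66

EXW: the seller makes goods available at their premises; the buyer bears all onward costs.
CIF value = EXW price + inland to port + export clearance + origin terminal + freight + insurance = 6670.95 + 1494.81 + 261.43 + 674.64 + 2120.48 + 470.91 = 11693.22
Import duty = 11693.22 × 7% = 818.53
Buyer bears: inland to port 1494.81 + export clearance 261.43 + origin terminal 674.64 + freight 2120.48 + insurance 470.91 + delivery 375.91 + duty 818.53 = 6216.71
Landed cost = invoice 6670.95 + 6216.71 = 12887.66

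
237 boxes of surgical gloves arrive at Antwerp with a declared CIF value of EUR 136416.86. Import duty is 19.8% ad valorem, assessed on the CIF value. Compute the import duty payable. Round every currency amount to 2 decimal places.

Import duty = 136416.86 × 19.8% = 27010.54

Import duty: EUR 27010.54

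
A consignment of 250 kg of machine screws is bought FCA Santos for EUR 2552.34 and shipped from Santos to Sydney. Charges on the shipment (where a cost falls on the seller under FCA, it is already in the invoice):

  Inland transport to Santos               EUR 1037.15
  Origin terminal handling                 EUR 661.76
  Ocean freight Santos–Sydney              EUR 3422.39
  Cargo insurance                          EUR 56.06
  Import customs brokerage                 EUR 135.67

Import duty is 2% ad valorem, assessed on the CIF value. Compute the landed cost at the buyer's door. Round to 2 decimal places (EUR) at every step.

FCA: the seller delivers export-cleared goods to the carrier; the buyer bears costs from that point.
Already in the invoice (seller's account under FCA): inland to port — exclude.
CIF value = FCA price + origin terminal + freight + insurance = 2552.34 + 661.76 + 3422.39 + 56.06 = 6692.55
Import duty = 6692.55 × 2% = 133.85
Buyer bears: origin terminal 661.76 + freight 3422.39 + insurance 56.06 + brokerage 135.67 + duty 133.85 = 4409.73
Landed cost = invoice 2552.34 + 4409.73 = 6962.07

Total landed cost: EUR 6962.07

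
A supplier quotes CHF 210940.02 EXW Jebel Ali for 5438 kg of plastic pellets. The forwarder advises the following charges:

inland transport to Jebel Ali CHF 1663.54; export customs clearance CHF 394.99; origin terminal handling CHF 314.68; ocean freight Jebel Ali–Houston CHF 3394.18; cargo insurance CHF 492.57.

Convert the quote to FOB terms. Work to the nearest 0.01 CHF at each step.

Not relevant to the conversion: freight, insurance — on the buyer under both terms; not part of either seller's price.
From EXW to FOB, the seller additionally bears: inland to port, export clearance, origin terminal.
FOB price = 210940.02 + 1663.54 + 394.99 + 314.68 = 213313.23

FOB price: CHF 213313.23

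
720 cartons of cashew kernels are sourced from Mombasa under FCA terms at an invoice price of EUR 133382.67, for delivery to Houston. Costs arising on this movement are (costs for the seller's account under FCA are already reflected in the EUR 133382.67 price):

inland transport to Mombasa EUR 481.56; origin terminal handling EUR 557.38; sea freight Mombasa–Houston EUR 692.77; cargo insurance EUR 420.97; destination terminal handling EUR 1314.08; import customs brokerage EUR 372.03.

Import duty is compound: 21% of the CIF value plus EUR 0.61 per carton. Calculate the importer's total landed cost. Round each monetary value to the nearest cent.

FCA: the seller delivers export-cleared goods to the carrier; the buyer bears costs from that point.
Already in the invoice (seller's account under FCA): inland to port — exclude.
CIF value = FCA price + origin terminal + freight + insurance = 133382.67 + 557.38 + 692.77 + 420.97 = 135053.79
Ad valorem component: 135053.79 × 21% = 28361.30
Specific component: 720 × 0.61 = 439.20
Import duty = 28361.30 + 439.20 = 28800.50
Buyer bears: origin terminal 557.38 + freight 692.77 + insurance 420.97 + destination terminal 1314.08 + brokerage 372.03 + duty 28800.50 = 32157.73
Landed cost = invoice 133382.67 + 32157.73 = 165540.40

Total landed cost: EUR 165540.40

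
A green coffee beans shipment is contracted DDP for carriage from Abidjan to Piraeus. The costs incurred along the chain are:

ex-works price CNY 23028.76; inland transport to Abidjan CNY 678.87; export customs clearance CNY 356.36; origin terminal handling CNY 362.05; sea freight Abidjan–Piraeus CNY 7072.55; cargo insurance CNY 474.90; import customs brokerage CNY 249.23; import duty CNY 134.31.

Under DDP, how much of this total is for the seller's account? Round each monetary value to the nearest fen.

Seller's account: CNY 32357.03

DDP: the seller bears all costs including import duty.
Seller's account: goods 23028.76 + inland to port 678.87 + export clearance 356.36 + origin terminal 362.05 + freight 7072.55 + insurance 474.90 + brokerage 249.23 + duty 134.31 = 32357.03
Buyer's account: 0.00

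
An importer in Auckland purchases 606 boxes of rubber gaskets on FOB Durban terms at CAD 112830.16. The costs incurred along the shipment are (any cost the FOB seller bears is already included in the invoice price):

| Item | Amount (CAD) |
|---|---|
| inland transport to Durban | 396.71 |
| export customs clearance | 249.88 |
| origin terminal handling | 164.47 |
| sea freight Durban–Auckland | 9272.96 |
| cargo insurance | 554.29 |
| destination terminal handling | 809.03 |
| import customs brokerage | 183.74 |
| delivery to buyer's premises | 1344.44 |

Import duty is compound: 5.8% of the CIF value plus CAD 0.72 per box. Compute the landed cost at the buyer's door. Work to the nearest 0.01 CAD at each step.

Total landed cost: CAD 132545.07

FOB: the seller bears costs until goods are on board at the origin port; the buyer bears freight, insurance and all costs thereafter.
Already in the invoice (seller's account under FOB): inland to port, export clearance, origin terminal — exclude.
CIF value = FOB price + freight + insurance = 112830.16 + 9272.96 + 554.29 = 122657.41
Ad valorem component: 122657.41 × 5.8% = 7114.13
Specific component: 606 × 0.72 = 436.32
Import duty = 7114.13 + 436.32 = 7550.45
Buyer bears: freight 9272.96 + insurance 554.29 + destination terminal 809.03 + brokerage 183.74 + delivery 1344.44 + duty 7550.45 = 19714.91
Landed cost = invoice 112830.16 + 19714.91 = 132545.07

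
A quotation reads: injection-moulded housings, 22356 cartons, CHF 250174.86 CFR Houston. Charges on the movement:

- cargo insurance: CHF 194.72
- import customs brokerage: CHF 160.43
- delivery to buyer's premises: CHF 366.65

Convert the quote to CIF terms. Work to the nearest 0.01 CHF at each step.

Not relevant to the conversion: delivery, brokerage — on the buyer under both terms; not part of either seller's price.
From CFR to CIF, the seller additionally bears: insurance.
CIF price = 250174.86 + 194.72 = 250369.58

CIF price: CHF 250369.58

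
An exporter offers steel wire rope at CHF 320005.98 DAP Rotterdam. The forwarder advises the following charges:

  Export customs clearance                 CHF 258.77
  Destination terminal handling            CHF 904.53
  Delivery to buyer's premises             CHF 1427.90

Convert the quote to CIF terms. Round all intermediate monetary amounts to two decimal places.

CIF price: CHF 317673.55

Not relevant to the conversion: export clearance — on the seller under both DAP and CIF; already in the DAP price and stays in the CIF price.
From DAP to CIF, the seller no longer bears: destination terminal, delivery.
CIF price = 320005.98 − 904.53 − 1427.90 = 317673.55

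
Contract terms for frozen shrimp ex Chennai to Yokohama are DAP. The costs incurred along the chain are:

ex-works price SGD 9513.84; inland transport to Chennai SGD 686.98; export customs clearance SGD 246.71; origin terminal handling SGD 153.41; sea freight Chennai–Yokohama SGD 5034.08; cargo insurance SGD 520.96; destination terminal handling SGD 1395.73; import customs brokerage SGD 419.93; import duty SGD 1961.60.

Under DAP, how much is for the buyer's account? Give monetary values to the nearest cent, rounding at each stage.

Buyer's account: SGD 2381.53

DAP: the seller bears all costs to the named destination except import duty and clearance.
Seller's account: goods 9513.84 + inland to port 686.98 + export clearance 246.71 + origin terminal 153.41 + freight 5034.08 + insurance 520.96 + destination terminal 1395.73 = 17551.71
Buyer's account: brokerage 419.93 + duty 1961.60 = 2381.53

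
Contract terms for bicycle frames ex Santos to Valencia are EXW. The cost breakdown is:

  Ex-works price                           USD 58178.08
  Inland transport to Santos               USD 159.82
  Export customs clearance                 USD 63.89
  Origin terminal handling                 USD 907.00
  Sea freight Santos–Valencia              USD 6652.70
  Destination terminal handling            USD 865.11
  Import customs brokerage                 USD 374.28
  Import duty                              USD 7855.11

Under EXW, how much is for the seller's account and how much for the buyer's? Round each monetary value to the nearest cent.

EXW: the seller makes goods available at their premises; the buyer bears all onward costs.
Seller's account: goods 58178.08 = 58178.08
Buyer's account: inland to port 159.82 + export clearance 63.89 + origin terminal 907.00 + freight 6652.70 + destination terminal 865.11 + brokerage 374.28 + duty 7855.11 = 16877.91

Seller: USD 58178.08; buyer: USD 16877.91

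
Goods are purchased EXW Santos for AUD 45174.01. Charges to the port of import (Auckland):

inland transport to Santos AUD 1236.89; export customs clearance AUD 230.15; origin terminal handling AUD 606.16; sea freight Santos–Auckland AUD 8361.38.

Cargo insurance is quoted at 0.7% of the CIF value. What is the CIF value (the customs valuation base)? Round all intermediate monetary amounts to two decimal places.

Let C be the CIF value. C = EXW price + pre-shipment costs + freight + 0.7% × C
C − 0.7% × C = 45174.01 + 1236.89 + 230.15 + 606.16 + 8361.38
0.993 × C = 55608.59
C = 55608.59 / 0.993 = 56000.59
Insurance premium = 0.7% × 56000.59 = 392.00

CIF value: AUD 56000.59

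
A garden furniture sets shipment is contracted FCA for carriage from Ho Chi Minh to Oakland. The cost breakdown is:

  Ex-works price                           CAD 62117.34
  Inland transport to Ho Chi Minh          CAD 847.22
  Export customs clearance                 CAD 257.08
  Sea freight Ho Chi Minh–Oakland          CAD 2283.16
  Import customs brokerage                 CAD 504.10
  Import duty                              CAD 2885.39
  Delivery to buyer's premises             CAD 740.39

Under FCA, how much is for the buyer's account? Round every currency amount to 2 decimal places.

FCA: the seller delivers export-cleared goods to the carrier; the buyer bears costs from that point.
Seller's account: goods 62117.34 + inland to port 847.22 + export clearance 257.08 = 63221.64
Buyer's account: freight 2283.16 + brokerage 504.10 + duty 2885.39 + delivery 740.39 = 6413.04

Buyer's account: CAD 6413.04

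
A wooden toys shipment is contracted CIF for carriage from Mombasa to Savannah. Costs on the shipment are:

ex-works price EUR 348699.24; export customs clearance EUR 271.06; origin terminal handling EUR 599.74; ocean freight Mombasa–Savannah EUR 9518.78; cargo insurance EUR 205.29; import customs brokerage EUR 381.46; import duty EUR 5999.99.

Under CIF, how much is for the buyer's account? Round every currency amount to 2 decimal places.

CIF: the seller pays costs through ocean freight and marine insurance to the destination port.
Seller's account: goods 348699.24 + export clearance 271.06 + origin terminal 599.74 + freight 9518.78 + insurance 205.29 = 359294.11
Buyer's account: brokerage 381.46 + duty 5999.99 = 6381.45

Buyer's account: EUR 6381.45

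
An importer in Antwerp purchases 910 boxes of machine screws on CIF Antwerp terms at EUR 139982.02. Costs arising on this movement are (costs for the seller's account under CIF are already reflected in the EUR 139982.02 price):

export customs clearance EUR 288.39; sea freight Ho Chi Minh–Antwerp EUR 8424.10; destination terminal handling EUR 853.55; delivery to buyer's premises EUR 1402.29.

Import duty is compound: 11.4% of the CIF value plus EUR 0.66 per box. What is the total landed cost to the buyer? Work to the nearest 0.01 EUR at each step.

Total landed cost: EUR 158796.41

CIF: the seller pays costs through ocean freight and marine insurance to the destination port.
Already in the invoice (seller's account under CIF): export clearance, freight — exclude.
The CIF price already equals the CIF value: 139982.02
Ad valorem component: 139982.02 × 11.4% = 15957.95
Specific component: 910 × 0.66 = 600.60
Import duty = 15957.95 + 600.60 = 16558.55
Buyer bears: destination terminal 853.55 + delivery 1402.29 + duty 16558.55 = 18814.39
Landed cost = invoice 139982.02 + 18814.39 = 158796.41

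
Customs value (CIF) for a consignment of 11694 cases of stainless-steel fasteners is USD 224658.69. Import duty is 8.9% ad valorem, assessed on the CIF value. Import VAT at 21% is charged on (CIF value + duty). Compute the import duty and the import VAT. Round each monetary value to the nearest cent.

Import duty = 224658.69 × 8.9% = 19994.62
VAT base = CIF + duty = 224658.69 + 19994.62 = 244653.31
Import VAT = 244653.31 × 21% = 51377.20

Import duty: USD 19994.62; import VAT: USD 51377.20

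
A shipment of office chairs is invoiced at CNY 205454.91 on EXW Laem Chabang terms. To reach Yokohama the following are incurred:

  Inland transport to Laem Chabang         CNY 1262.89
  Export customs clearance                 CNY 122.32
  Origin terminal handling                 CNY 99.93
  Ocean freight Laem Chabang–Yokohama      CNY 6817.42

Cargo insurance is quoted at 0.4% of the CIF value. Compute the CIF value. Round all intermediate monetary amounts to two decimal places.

Let C be the CIF value. C = EXW price + pre-shipment costs + freight + 0.4% × C
C − 0.4% × C = 205454.91 + 1262.89 + 122.32 + 99.93 + 6817.42
0.996 × C = 213757.47
C = 213757.47 / 0.996 = 214615.93
Insurance premium = 0.4% × 214615.93 = 858.46

CIF value: CNY 214615.93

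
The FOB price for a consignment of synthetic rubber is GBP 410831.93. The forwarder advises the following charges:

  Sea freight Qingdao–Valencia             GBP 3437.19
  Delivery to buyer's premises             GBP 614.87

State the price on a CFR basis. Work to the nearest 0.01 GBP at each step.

CFR price: GBP 414269.12

Not relevant to the conversion: delivery — on the buyer under both terms; not part of either seller's price.
From FOB to CFR, the seller additionally bears: freight.
CFR price = 410831.93 + 3437.19 = 414269.12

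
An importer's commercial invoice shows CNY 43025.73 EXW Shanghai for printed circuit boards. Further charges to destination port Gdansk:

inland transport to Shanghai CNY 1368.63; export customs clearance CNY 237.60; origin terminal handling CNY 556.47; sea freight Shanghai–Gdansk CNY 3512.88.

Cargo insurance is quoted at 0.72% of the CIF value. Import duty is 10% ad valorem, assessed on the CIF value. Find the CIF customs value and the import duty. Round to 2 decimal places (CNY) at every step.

Let C be the CIF value. C = EXW price + pre-shipment costs + freight + 0.72% × C
C − 0.72% × C = 43025.73 + 1368.63 + 237.60 + 556.47 + 3512.88
0.9928 × C = 48701.31
C = 48701.31 / 0.9928 = 49054.50
Insurance premium = 0.72% × 49054.50 = 353.19
Import duty = 49054.50 × 10% = 4905.45

CIF value: CNY 49054.50; import duty: CNY 4905.45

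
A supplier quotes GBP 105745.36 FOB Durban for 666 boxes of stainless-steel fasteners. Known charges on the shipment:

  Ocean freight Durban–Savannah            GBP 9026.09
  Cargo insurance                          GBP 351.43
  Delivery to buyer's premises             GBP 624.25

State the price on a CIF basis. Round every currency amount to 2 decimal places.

Not relevant to the conversion: delivery — on the buyer under both terms; not part of either seller's price.
From FOB to CIF, the seller additionally bears: freight, insurance.
CIF price = 105745.36 + 9026.09 + 351.43 = 115122.88

CIF price: GBP 115122.88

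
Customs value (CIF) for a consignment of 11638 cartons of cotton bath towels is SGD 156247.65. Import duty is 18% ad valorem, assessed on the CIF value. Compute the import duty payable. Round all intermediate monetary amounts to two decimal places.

Import duty = 156247.65 × 18% = 28124.58

Import duty: SGD 28124.58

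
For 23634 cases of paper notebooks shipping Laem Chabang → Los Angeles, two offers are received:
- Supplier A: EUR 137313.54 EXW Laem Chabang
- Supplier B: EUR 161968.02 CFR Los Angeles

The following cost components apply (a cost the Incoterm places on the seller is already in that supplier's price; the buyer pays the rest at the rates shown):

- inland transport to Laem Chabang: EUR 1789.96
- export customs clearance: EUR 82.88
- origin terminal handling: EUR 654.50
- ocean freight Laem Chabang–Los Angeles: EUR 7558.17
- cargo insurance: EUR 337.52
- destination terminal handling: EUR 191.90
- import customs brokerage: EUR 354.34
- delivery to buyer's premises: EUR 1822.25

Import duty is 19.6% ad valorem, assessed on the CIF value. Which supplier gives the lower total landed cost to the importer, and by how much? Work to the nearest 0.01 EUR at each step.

Supplier A (EXW):
CIF value = EXW price + inland to port + export clearance + origin terminal + freight + insurance = 137313.54 + 1789.96 + 82.88 + 654.50 + 7558.17 + 337.52 = 147736.57
Import duty = 147736.57 × 19.6% = 28956.37
Buyer bears (A): 1789.96 + 82.88 + 654.50 + 7558.17 + 337.52 + 191.90 + 354.34 + 1822.25 = 12791.52
Landed cost (A) = invoice 137313.54 + 12791.52 + duty 28956.37 = 179061.43
Supplier B (CFR):
CIF value = CFR price + insurance = 161968.02 + 337.52 = 162305.54
Import duty = 162305.54 × 19.6% = 31811.89
Buyer bears (B): 337.52 + 191.90 + 354.34 + 1822.25 = 2706.01
Landed cost (B) = invoice 161968.02 + 2706.01 + duty 31811.89 = 196485.92
Difference = |179061.43 − 196485.92| = 17424.49

Supplier A is cheaper by EUR 17424.49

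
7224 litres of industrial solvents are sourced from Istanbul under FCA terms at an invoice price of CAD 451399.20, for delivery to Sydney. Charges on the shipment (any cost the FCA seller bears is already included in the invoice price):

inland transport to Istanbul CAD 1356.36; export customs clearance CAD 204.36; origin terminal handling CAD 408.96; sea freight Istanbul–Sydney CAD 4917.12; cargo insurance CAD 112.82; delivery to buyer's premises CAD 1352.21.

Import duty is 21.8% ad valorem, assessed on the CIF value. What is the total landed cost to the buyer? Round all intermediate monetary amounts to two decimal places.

Total landed cost: CAD 557781.02

FCA: the seller delivers export-cleared goods to the carrier; the buyer bears costs from that point.
Already in the invoice (seller's account under FCA): inland to port, export clearance — exclude.
CIF value = FCA price + origin terminal + freight + insurance = 451399.20 + 408.96 + 4917.12 + 112.82 = 456838.10
Import duty = 456838.10 × 21.8% = 99590.71
Buyer bears: origin terminal 408.96 + freight 4917.12 + insurance 112.82 + delivery 1352.21 + duty 99590.71 = 106381.82
Landed cost = invoice 451399.20 + 106381.82 = 557781.02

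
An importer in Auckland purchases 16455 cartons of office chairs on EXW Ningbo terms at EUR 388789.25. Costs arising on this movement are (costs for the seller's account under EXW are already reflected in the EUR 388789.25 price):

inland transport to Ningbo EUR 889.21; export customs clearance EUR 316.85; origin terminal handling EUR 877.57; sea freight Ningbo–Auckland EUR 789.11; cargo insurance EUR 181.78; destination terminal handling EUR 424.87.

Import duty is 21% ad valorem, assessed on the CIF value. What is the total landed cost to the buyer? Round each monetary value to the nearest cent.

EXW: the seller makes goods available at their premises; the buyer bears all onward costs.
CIF value = EXW price + inland to port + export clearance + origin terminal + freight + insurance = 388789.25 + 889.21 + 316.85 + 877.57 + 789.11 + 181.78 = 391843.77
Import duty = 391843.77 × 21% = 82287.19
Buyer bears: inland to port 889.21 + export clearance 316.85 + origin terminal 877.57 + freight 789.11 + insurance 181.78 + destination terminal 424.87 + duty 82287.19 = 85766.58
Landed cost = invoice 388789.25 + 85766.58 = 474555.83

Total landed cost: EUR 474555.83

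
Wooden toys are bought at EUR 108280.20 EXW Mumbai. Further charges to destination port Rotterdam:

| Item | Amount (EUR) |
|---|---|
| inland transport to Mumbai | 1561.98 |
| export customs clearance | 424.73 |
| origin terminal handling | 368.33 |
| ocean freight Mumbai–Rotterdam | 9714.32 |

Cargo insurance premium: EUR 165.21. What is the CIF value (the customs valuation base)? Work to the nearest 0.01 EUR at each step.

CIF = EXW price + pre-shipment costs + freight + insurance
CIF = 108280.20 + 1561.98 + 424.73 + 368.33 + 9714.32 + 165.21 = 120514.77

CIF value: EUR 120514.77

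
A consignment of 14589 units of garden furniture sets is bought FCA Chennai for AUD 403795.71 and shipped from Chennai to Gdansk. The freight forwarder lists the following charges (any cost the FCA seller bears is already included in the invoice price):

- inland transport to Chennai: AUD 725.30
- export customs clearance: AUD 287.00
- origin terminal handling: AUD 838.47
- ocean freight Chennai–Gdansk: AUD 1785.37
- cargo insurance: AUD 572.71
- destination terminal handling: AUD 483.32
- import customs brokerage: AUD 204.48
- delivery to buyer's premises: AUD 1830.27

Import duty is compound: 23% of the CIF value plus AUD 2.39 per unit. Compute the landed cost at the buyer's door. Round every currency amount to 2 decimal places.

FCA: the seller delivers export-cleared goods to the carrier; the buyer bears costs from that point.
Already in the invoice (seller's account under FCA): inland to port, export clearance — exclude.
CIF value = FCA price + origin terminal + freight + insurance = 403795.71 + 838.47 + 1785.37 + 572.71 = 406992.26
Ad valorem component: 406992.26 × 23% = 93608.22
Specific component: 14589 × 2.39 = 34867.71
Import duty = 93608.22 + 34867.71 = 128475.93
Buyer bears: origin terminal 838.47 + freight 1785.37 + insurance 572.71 + destination terminal 483.32 + brokerage 204.48 + delivery 1830.27 + duty 128475.93 = 134190.55
Landed cost = invoice 403795.71 + 134190.55 = 537986.26

Total landed cost: AUD 537986.26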